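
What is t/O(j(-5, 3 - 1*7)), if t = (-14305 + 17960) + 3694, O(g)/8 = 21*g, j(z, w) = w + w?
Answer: -7349/1344 ≈ -5.4680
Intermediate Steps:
j(z, w) = 2*w
O(g) = 168*g (O(g) = 8*(21*g) = 168*g)
t = 7349 (t = 3655 + 3694 = 7349)
t/O(j(-5, 3 - 1*7)) = 7349/((168*(2*(3 - 1*7)))) = 7349/((168*(2*(3 - 7)))) = 7349/((168*(2*(-4)))) = 7349/((168*(-8))) = 7349/(-1344) = 7349*(-1/1344) = -7349/1344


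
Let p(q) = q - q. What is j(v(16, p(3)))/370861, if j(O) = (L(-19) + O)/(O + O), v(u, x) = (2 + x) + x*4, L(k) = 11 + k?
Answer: -3/741722 ≈ -4.0446e-6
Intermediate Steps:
p(q) = 0
v(u, x) = 2 + 5*x (v(u, x) = (2 + x) + 4*x = 2 + 5*x)
j(O) = (-8 + O)/(2*O) (j(O) = ((11 - 19) + O)/(O + O) = (-8 + O)/((2*O)) = (-8 + O)*(1/(2*O)) = (-8 + O)/(2*O))
j(v(16, p(3)))/370861 = ((-8 + (2 + 5*0))/(2*(2 + 5*0)))/370861 = ((-8 + (2 + 0))/(2*(2 + 0)))*(1/370861) = ((½)*(-8 + 2)/2)*(1/370861) = ((½)*(½)*(-6))*(1/370861) = -3/2*1/370861 = -3/741722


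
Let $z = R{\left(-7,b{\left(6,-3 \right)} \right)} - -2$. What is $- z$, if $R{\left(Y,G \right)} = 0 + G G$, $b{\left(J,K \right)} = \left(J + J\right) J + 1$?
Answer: $-5331$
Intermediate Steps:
$b{\left(J,K \right)} = 1 + 2 J^{2}$ ($b{\left(J,K \right)} = 2 J J + 1 = 2 J^{2} + 1 = 1 + 2 J^{2}$)
$R{\left(Y,G \right)} = G^{2}$ ($R{\left(Y,G \right)} = 0 + G^{2} = G^{2}$)
$z = 5331$ ($z = \left(1 + 2 \cdot 6^{2}\right)^{2} - -2 = \left(1 + 2 \cdot 36\right)^{2} + \left(-1 + 3\right) = \left(1 + 72\right)^{2} + 2 = 73^{2} + 2 = 5329 + 2 = 5331$)
$- z = \left(-1\right) 5331 = -5331$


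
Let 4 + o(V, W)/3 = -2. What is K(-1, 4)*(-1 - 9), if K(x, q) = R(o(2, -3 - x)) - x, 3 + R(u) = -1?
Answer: 30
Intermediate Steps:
o(V, W) = -18 (o(V, W) = -12 + 3*(-2) = -12 - 6 = -18)
R(u) = -4 (R(u) = -3 - 1 = -4)
K(x, q) = -4 - x
K(-1, 4)*(-1 - 9) = (-4 - 1*(-1))*(-1 - 9) = (-4 + 1)*(-10) = -3*(-10) = 30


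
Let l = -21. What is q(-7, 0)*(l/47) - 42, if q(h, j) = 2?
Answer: -2016/47 ≈ -42.894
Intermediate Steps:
q(-7, 0)*(l/47) - 42 = 2*(-21/47) - 42 = -42/47 - 42 = -2016/47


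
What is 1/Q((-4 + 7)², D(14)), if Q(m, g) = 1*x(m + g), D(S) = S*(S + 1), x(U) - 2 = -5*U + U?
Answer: -1/874 ≈ -0.0011442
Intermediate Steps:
x(U) = 2 - 4*U (x(U) = 2 + (-5*U + U) = 2 - 4*U)
D(S) = S*(1 + S)
Q(m, g) = 2 - 4*g - 4*m (Q(m, g) = 1*(2 - 4*(m + g)) = 1*(2 - 4*(g + m)) = 1*(2 + (-4*g - 4*m)) = 1*(2 - 4*g - 4*m) = 2 - 4*g - 4*m)
1/Q((-4 + 7)², D(14)) = 1/(2 - 56*(1 + 14) - 4*(-4 + 7)²) = 1/(2 - 56*15 - 4*3²) = 1/(2 - 4*210 - 4*9) = 1/(2 - 840 - 36) = 1/(-874) = -1/874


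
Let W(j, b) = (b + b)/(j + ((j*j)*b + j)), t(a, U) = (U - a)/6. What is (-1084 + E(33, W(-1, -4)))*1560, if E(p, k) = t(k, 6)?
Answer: -5069480/3 ≈ -1.6898e+6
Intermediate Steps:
t(a, U) = -a/6 + U/6 (t(a, U) = (U - a)*(1/6) = -a/6 + U/6)
W(j, b) = 2*b/(2*j + b*j**2) (W(j, b) = (2*b)/(j + (j**2*b + j)) = (2*b)/(j + (b*j**2 + j)) = (2*b)/(j + (j + b*j**2)) = (2*b)/(2*j + b*j**2) = 2*b/(2*j + b*j**2))
E(p, k) = 1 - k/6 (E(p, k) = -k/6 + (1/6)*6 = -k/6 + 1 = 1 - k/6)
(-1084 + E(33, W(-1, -4)))*1560 = (-1084 + (1 - (-4)/(3*(-1)*(2 - 4*(-1)))))*1560 = (-1084 + (1 - (-4)*(-1)/(3*(2 + 4))))*1560 = (-1084 + (1 - (-4)*(-1)/(3*6)))*1560 = (-1084 + (1 - 1/6*4/3))*1560 = (-1084 + (1 - 2/9))*1560 = (-1084 + 7/9)*1560 = -9749/9*1560 = -5069480/3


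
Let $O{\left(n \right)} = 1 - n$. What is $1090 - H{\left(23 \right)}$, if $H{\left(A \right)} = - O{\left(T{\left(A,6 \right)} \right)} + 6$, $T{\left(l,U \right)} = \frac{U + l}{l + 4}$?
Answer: $\frac{29266}{27} \approx 1083.9$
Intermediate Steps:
$T{\left(l,U \right)} = \frac{U + l}{4 + l}$
$H{\left(A \right)} = 5 + \frac{6 + A}{4 + A}$ ($H{\left(A \right)} = - (1 - \frac{6 + A}{4 + A}) + 6 = \left(-1 + \frac{6 + A}{4 + A}\right) + 6 = 5 + \frac{6 + A}{4 + A}$)
$1090 - H{\left(23 \right)} = 1090 - \frac{2 \left(13 + 3 \cdot 23\right)}{4 + 23} = 1090 - \frac{2 \left(13 + 69\right)}{27} = 1090 - 2 \cdot \frac{1}{27} \cdot 82 = 1090 - \frac{164}{27} = \frac{29266}{27}$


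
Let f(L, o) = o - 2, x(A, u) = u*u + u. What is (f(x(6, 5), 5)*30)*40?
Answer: 3600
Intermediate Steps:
x(A, u) = u + u² (x(A, u) = u² + u = u + u²)
f(L, o) = -2 + o
(f(x(6, 5), 5)*30)*40 = ((-2 + 5)*30)*40 = (3*30)*40 = 90*40 = 3600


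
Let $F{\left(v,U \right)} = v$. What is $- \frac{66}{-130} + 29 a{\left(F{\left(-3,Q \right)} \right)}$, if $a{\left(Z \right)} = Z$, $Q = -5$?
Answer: $- \frac{5622}{65} \approx -86.492$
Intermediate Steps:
$- \frac{66}{-130} + 29 a{\left(F{\left(-3,Q \right)} \right)} = - \frac{66}{-130} + 29 \left(-3\right) = \left(-66\right) \left(- \frac{1}{130}\right) - 87 = \frac{33}{65} - 87 = - \frac{5622}{65}$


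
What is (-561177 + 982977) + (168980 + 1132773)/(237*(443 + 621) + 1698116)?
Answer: 822631092953/1950284 ≈ 4.2180e+5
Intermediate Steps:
(-561177 + 982977) + (168980 + 1132773)/(237*(443 + 621) + 1698116) = 421800 + 1301753/(237*1064 + 1698116) = 421800 + 1301753/(252168 + 1698116) = 421800 + 1301753/1950284 = 822631092953/1950284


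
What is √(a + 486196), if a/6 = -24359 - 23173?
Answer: 2*√50251 ≈ 448.33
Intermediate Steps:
a = -285192 (a = 6*(-24359 - 23173) = 6*(-47532) = -285192)
√(a + 486196) = √(-285192 + 486196) = √201004 = 2*√50251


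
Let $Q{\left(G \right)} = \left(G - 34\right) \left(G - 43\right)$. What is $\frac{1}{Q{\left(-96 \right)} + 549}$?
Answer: $\frac{1}{18619} \approx 5.3709 \cdot 10^{-5}$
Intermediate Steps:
$Q{\left(G \right)} = \left(-43 + G\right) \left(-34 + G\right)$ ($Q{\left(G \right)} = \left(-34 + G\right) \left(-43 + G\right) = \left(-43 + G\right) \left(-34 + G\right)$)
$\frac{1}{Q{\left(-96 \right)} + 549} = \frac{1}{\left(1462 + \left(-96\right)^{2} - -7392\right) + 549} = \frac{1}{\left(1462 + 9216 + 7392\right) + 549} = \frac{1}{18070 + 549} = \frac{1}{18619}$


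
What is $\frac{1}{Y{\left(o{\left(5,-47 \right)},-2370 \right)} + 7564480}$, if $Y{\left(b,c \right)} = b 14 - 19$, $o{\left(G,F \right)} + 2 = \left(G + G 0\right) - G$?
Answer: $\frac{1}{7564433} \approx 1.322 \cdot 10^{-7}$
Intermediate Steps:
$o{\left(G,F \right)} = -2$ ($o{\left(G,F \right)} = -2 + \left(\left(G + G 0\right) - G\right) = -2 + \left(\left(G + 0\right) - G\right) = -2 + \left(G - G\right) = -2 + 0 = -2$)
$Y{\left(b,c \right)} = -19 + 14 b$ ($Y{\left(b,c \right)} = 14 b - 19 = -19 + 14 b$)
$\frac{1}{Y{\left(o{\left(5,-47 \right)},-2370 \right)} + 7564480} = \frac{1}{\left(-19 + 14 \left(-2\right)\right) + 7564480} = \frac{1}{\left(-19 - 28\right) + 7564480} = \frac{1}{-47 + 7564480} = \frac{1}{7564433}$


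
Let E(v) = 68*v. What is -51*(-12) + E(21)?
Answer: 2040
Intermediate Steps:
-51*(-12) + E(21) = -51*(-12) + 68*21 = 612 + 1428 = 2040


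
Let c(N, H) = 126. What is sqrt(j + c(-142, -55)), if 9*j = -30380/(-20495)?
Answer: sqrt(19078147858)/12297 ≈ 11.232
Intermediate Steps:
j = 6076/36891 (j = (-30380/(-20495))/9 = (-30380*(-1/20495))/9 = (1/9)*(6076/4099) = 6076/36891 ≈ 0.16470)
sqrt(j + c(-142, -55)) = sqrt(6076/36891 + 126) = sqrt(4654342/36891) = sqrt(19078147858)/12297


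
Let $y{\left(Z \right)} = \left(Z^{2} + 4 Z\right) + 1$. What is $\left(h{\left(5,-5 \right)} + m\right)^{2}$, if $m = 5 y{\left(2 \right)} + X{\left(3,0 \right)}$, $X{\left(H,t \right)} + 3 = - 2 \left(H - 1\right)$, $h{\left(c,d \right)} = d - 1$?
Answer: $2704$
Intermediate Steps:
$h{\left(c,d \right)} = -1 + d$
$y{\left(Z \right)} = 1 + Z^{2} + 4 Z$
$X{\left(H,t \right)} = -1 - 2 H$ ($X{\left(H,t \right)} = -3 - 2 \left(H - 1\right) = -3 - 2 \left(-1 + H\right) = -3 - \left(-2 + 2 H\right) = -1 - 2 H$)
$m = 58$ ($m = 5 \left(1 + 2^{2} + 4 \cdot 2\right) - 7 = 5 \left(1 + 4 + 8\right) - 7 = 5 \cdot 13 - 7 = 65 - 7 = 58$)
$\left(h{\left(5,-5 \right)} + m\right)^{2} = \left(\left(-1 - 5\right) + 58\right)^{2} = \left(-6 + 58\right)^{2} = 52^{2} = 2704$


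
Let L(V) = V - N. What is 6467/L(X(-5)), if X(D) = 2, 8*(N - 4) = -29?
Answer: 51736/13 ≈ 3979.7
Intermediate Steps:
N = 3/8 (N = 4 + (⅛)*(-29) = 4 - 29/8 = 3/8 ≈ 0.37500)
L(V) = -3/8 + V (L(V) = V - 1*3/8 = V - 3/8 = -3/8 + V)
6467/L(X(-5)) = 6467/(-3/8 + 2) = 6467/(13/8) = 6467*(8/13) = 51736/13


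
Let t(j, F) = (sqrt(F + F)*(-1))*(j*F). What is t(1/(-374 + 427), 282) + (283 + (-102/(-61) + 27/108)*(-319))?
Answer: -80559/244 - 564*sqrt(141)/53 ≈ -456.52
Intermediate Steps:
t(j, F) = -j*sqrt(2)*F**(3/2) (t(j, F) = (sqrt(2*F)*(-1))*(F*j) = ((sqrt(2)*sqrt(F))*(-1))*(F*j) = (-sqrt(2)*sqrt(F))*(F*j) = -j*sqrt(2)*F**(3/2))
t(1/(-374 + 427), 282) + (283 + (-102/(-61) + 27/108)*(-319)) = -sqrt(2)*282**(3/2)/(-374 + 427) + (283 + (-102/(-61) + 27/108)*(-319)) = -1*sqrt(2)*282*sqrt(282)/53 + (283 + (-102*(-1/61) + 27*(1/108))*(-319)) = -1*1/53*sqrt(2)*282*sqrt(282) + (283 + (102/61 + 1/4)*(-319)) = -564*sqrt(141)/53 + (283 + (469/244)*(-319)) = -564*sqrt(141)/53 + (283 - 149611/244) = -564*sqrt(141)/53 - 80559/244 = -80559/244 - 564*sqrt(141)/53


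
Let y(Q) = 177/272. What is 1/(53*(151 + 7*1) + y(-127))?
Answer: 272/2277905 ≈ 0.00011941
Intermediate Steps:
y(Q) = 177/272 (y(Q) = 177*(1/272) = 177/272)
1/(53*(151 + 7*1) + y(-127)) = 1/(53*(151 + 7*1) + 177/272) = 1/(53*(151 + 7) + 177/272) = 1/(53*158 + 177/272) = 1/(8374 + 177/272) = 1/(2277905/272) = 272/2277905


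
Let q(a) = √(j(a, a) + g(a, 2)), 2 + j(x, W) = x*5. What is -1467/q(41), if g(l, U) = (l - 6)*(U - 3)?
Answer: -489*√42/28 ≈ -113.18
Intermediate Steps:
j(x, W) = -2 + 5*x (j(x, W) = -2 + x*5 = -2 + 5*x)
g(l, U) = (-6 + l)*(-3 + U)
q(a) = √(4 + 4*a) (q(a) = √((-2 + 5*a) + (18 - 6*2 - 3*a + 2*a)) = √((-2 + 5*a) + (18 - 12 - 3*a + 2*a)) = √((-2 + 5*a) + (6 - a)) = √(4 + 4*a))
-1467/q(41) = -1467*1/(2*√(1 + 41)) = -1467*√42/84 = -489*√42/28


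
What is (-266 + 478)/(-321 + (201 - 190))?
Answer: -106/155 ≈ -0.68387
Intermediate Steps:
(-266 + 478)/(-321 + (201 - 190)) = 212/(-321 + 11) = 212/(-310) = 212*(-1/310) = -106/155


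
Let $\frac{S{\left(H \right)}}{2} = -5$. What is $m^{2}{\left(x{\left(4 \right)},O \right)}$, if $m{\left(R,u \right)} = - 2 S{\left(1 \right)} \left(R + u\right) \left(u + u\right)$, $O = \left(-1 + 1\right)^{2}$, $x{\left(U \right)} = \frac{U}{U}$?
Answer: $0$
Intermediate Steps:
$x{\left(U \right)} = 1$
$S{\left(H \right)} = -10$ ($S{\left(H \right)} = 2 \left(-5\right) = -10$)
$O = 0$ ($O = 0^{2} = 0$)
$m{\left(R,u \right)} = 40 u \left(R + u\right)$ ($m{\left(R,u \right)} = \left(-2\right) \left(-10\right) \left(R + u\right) \left(u + u\right) = 20 \left(R + u\right) 2 u = 20 \cdot 2 u \left(R + u\right) = 40 u \left(R + u\right)$)
$m^{2}{\left(x{\left(4 \right)},O \right)} = \left(40 \cdot 0 \left(1 + 0\right)\right)^{2} = \left(40 \cdot 0 \cdot 1\right)^{2} = 0^{2} = 0$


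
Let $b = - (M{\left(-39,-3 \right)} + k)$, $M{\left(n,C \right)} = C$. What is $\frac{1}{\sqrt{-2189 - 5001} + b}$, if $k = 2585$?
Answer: $- \frac{1291}{3336957} - \frac{i \sqrt{7190}}{6673914} \approx -0.00038688 - 1.2705 \cdot 10^{-5} i$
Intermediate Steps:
$b = -2582$ ($b = - (-3 + 2585) = \left(-1\right) 2582 = -2582$)
$\frac{1}{\sqrt{-2189 - 5001} + b} = \frac{1}{\sqrt{-2189 - 5001} - 2582} = \frac{1}{\sqrt{-7190} - 2582} = \frac{1}{i \sqrt{7190} - 2582} = \frac{1}{-2582 + i \sqrt{7190}}$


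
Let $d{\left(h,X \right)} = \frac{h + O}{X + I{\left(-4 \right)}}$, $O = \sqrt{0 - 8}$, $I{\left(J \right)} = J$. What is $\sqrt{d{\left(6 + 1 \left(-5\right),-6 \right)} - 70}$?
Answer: $\frac{\sqrt{-7010 - 20 i \sqrt{2}}}{10} \approx 0.016891 - 8.3726 i$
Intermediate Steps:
$O = 2 i \sqrt{2}$ ($O = \sqrt{-8} = 2 i \sqrt{2} \approx 2.8284 i$)
$d{\left(h,X \right)} = \frac{h + 2 i \sqrt{2}}{-4 + X}$ ($d{\left(h,X \right)} = \frac{h + 2 i \sqrt{2}}{X - 4} = \frac{h + 2 i \sqrt{2}}{-4 + X}$)
$\sqrt{d{\left(6 + 1 \left(-5\right),-6 \right)} - 70} = \sqrt{\frac{\left(6 + 1 \left(-5\right)\right) + 2 i \sqrt{2}}{-4 - 6} - 70} = \sqrt{\frac{\left(6 - 5\right) + 2 i \sqrt{2}}{-10} - 70} = \sqrt{- \frac{1 + 2 i \sqrt{2}}{10} - 70} = \sqrt{\left(- \frac{1}{10} - \frac{i \sqrt{2}}{5}\right) - 70} = \sqrt{- \frac{701}{10} - \frac{i \sqrt{2}}{5}}$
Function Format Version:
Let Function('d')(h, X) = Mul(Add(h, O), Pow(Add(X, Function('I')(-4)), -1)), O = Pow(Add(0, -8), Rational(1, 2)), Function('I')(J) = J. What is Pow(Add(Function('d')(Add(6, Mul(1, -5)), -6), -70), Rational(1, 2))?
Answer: Mul(Rational(1, 10), Pow(Add(-7010, Mul(-20, I, Pow(2, Rational(1, 2)))), Rational(1, 2))) ≈ Add(0.016891, Mul(-8.3726, I))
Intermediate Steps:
O = Mul(2, I, Pow(2, Rational(1, 2))) (O = Pow(-8, Rational(1, 2)) = Mul(2, I, Pow(2, Rational(1, 2))) ≈ Mul(2.8284, I))
Function('d')(h, X) = Mul(Pow(Add(-4, X), -1), Add(h, Mul(2, I, Pow(2, Rational(1, 2))))) (Function('d')(h, X) = Mul(Add(h, Mul(2, I, Pow(2, Rational(1, 2)))), Pow(Add(X, -4), -1)) = Mul(Add(h, Mul(2, I, Pow(2, Rational(1, 2)))), Pow(Add(-4, X), -1)) = Mul(Pow(Add(-4, X), -1), Add(h, Mul(2, I, Pow(2, Rational(1, 2))))))
Pow(Add(Function('d')(Add(6, Mul(1, -5)), -6), -70), Rational(1, 2)) = Pow(Add(Mul(Pow(Add(-4, -6), -1), Add(Add(6, Mul(1, -5)), Mul(2, I, Pow(2, Rational(1, 2))))), -70), Rational(1, 2)) = Pow(Add(Mul(Pow(-10, -1), Add(Add(6, -5), Mul(2, I, Pow(2, Rational(1, 2))))), -70), Rational(1, 2)) = Pow(Add(Mul(Rational(-1, 10), Add(1, Mul(2, I, Pow(2, Rational(1, 2))))), -70), Rational(1, 2)) = Pow(Add(Add(Rational(-1, 10), Mul(Rational(-1, 5), I, Pow(2, Rational(1, 2)))), -70), Rational(1, 2)) = Pow(Add(Rational(-701, 10), Mul(Rational(-1, 5), I, Pow(2, Rational(1, 2)))), Rational(1, 2))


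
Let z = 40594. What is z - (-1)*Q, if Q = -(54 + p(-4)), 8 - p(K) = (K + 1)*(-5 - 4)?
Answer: 40559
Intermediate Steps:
p(K) = 17 + 9*K (p(K) = 8 - (K + 1)*(-5 - 4) = 8 - (1 + K)*(-9) = 8 - (-9 - 9*K) = 8 + (9 + 9*K) = 17 + 9*K)
Q = -35 (Q = -(54 + (17 + 9*(-4))) = -(54 + (17 - 36)) = -(54 - 19) = -1*35 = -35)
z - (-1)*Q = 40594 - (-1)*(-35) = 40594 - 1*35 = 40594 - 35 = 40559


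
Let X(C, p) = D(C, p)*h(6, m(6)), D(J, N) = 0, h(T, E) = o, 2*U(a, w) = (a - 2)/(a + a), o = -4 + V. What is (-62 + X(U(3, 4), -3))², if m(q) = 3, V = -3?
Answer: 3844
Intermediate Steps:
o = -7 (o = -4 - 3 = -7)
U(a, w) = (-2 + a)/(4*a) (U(a, w) = ((a - 2)/(a + a))/2 = ((-2 + a)/((2*a)))/2 = ((-2 + a)*(1/(2*a)))/2 = ((-2 + a)/(2*a))/2 = (-2 + a)/(4*a))
h(T, E) = -7
X(C, p) = 0 (X(C, p) = 0*(-7) = 0)
(-62 + X(U(3, 4), -3))² = (-62 + 0)² = (-62)² = 3844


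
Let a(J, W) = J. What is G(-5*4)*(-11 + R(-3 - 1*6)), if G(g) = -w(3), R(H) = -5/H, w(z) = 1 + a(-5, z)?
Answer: -376/9 ≈ -41.778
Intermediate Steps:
w(z) = -4 (w(z) = 1 - 5 = -4)
G(g) = 4 (G(g) = -1*(-4) = 4)
G(-5*4)*(-11 + R(-3 - 1*6)) = 4*(-11 - 5/(-3 - 1*6)) = 4*(-11 - 5/(-3 - 6)) = 4*(-11 - 5/(-9)) = 4*(-11 - 5*(-⅑)) = 4*(-11 + 5/9) = 4*(-94/9) = -376/9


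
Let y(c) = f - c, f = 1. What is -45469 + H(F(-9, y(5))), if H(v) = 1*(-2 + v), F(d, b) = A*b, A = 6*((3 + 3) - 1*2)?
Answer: -45567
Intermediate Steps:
y(c) = 1 - c
A = 24 (A = 6*(6 - 2) = 6*4 = 24)
F(d, b) = 24*b
H(v) = -2 + v
-45469 + H(F(-9, y(5))) = -45469 + (-2 + 24*(1 - 1*5)) = -45469 + (-2 + 24*(1 - 5)) = -45469 + (-2 + 24*(-4)) = -45469 + (-2 - 96) = -45469 - 98 = -45567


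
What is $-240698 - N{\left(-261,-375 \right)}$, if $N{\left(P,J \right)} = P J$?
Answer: $-338573$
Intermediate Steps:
$N{\left(P,J \right)} = J P$
$-240698 - N{\left(-261,-375 \right)} = -240698 - \left(-375\right) \left(-261\right) = -240698 - 97875 = -338573$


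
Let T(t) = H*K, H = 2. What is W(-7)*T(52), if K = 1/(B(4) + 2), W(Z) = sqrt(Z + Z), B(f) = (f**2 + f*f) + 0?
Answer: I*sqrt(14)/17 ≈ 0.2201*I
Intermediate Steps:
B(f) = 2*f**2 (B(f) = (f**2 + f**2) + 0 = 2*f**2 + 0 = 2*f**2)
W(Z) = sqrt(2)*sqrt(Z) (W(Z) = sqrt(2*Z) = sqrt(2)*sqrt(Z))
K = 1/34 (K = 1/(2*4**2 + 2) = 1/(2*16 + 2) = 1/(32 + 2) = 1/34 ≈ 0.029412)
T(t) = 1/17 (T(t) = 2*(1/34) = 1/17)
W(-7)*T(52) = (sqrt(2)*sqrt(-7))*(1/17) = (sqrt(2)*(I*sqrt(7)))*(1/17) = (I*sqrt(14))*(1/17) = I*sqrt(14)/17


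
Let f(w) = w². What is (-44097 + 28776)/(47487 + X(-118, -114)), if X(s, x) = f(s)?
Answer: -15321/61411 ≈ -0.24948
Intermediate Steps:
X(s, x) = s²
(-44097 + 28776)/(47487 + X(-118, -114)) = (-44097 + 28776)/(47487 + (-118)²) = -15321/(47487 + 13924) = -15321/61411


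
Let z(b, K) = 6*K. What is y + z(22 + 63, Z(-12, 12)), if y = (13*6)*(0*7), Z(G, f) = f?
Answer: 72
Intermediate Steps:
y = 0 (y = 78*0 = 0)
y + z(22 + 63, Z(-12, 12)) = 0 + 6*12 = 0 + 72 = 72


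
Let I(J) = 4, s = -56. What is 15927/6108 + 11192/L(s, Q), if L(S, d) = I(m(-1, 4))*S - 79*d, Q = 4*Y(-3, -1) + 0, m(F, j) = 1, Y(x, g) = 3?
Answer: -4141191/596548 ≈ -6.9419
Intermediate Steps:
Q = 12 (Q = 4*3 + 0 = 12 + 0 = 12)
L(S, d) = -79*d + 4*S (L(S, d) = 4*S - 79*d = -79*d + 4*S)
15927/6108 + 11192/L(s, Q) = 15927/6108 + 11192/(-79*12 + 4*(-56)) = 15927*(1/6108) + 11192/(-948 - 224) = 5309/2036 + 11192/(-1172) = 5309/2036 + 11192*(-1/1172) = 5309/2036 - 2798/293 = -4141191/596548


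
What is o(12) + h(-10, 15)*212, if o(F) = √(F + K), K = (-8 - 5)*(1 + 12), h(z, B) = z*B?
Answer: -31800 + I*√157 ≈ -31800.0 + 12.53*I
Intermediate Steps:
h(z, B) = B*z
K = -169 (K = -13*13 = -169)
o(F) = √(-169 + F) (o(F) = √(F - 169) = √(-169 + F))
o(12) + h(-10, 15)*212 = √(-169 + 12) + (15*(-10))*212 = √(-157) - 150*212 = I*√157 - 31800 = -31800 + I*√157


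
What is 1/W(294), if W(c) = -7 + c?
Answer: 1/287 ≈ 0.0034843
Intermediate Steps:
1/W(294) = 1/(-7 + 294) = 1/287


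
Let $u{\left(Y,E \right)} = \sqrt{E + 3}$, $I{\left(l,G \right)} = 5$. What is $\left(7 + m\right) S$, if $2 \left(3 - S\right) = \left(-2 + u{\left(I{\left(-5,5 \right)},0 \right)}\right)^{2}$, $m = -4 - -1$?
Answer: $-2 + 8 \sqrt{3} \approx 11.856$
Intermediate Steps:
$u{\left(Y,E \right)} = \sqrt{3 + E}$
$m = -3$ ($m = -4 + 1 = -3$)
$S = 3 - \frac{\left(-2 + \sqrt{3}\right)^{2}}{2}$ ($S = 3 - \frac{\left(-2 + \sqrt{3 + 0}\right)^{2}}{2} = 3 - \frac{\left(-2 + \sqrt{3}\right)^{2}}{2} \approx 2.9641$)
$\left(7 + m\right) S = \left(7 - 3\right) \left(- \frac{1}{2} + 2 \sqrt{3}\right) = 4 \left(- \frac{1}{2} + 2 \sqrt{3}\right) = -2 + 8 \sqrt{3}$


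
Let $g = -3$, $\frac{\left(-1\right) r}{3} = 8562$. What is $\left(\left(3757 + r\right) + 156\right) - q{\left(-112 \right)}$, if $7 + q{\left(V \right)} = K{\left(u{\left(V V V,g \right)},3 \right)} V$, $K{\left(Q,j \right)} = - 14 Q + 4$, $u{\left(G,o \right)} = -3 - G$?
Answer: $-2202943718$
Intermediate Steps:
$r = -25686$ ($r = \left(-3\right) 8562 = -25686$)
$K{\left(Q,j \right)} = 4 - 14 Q$
$q{\left(V \right)} = -7 + V \left(46 + 14 V^{3}\right)$ ($q{\left(V \right)} = -7 + \left(4 - 14 \left(-3 - V V V\right)\right) V = -7 + \left(4 - 14 \left(-3 - V^{2} V\right)\right) V = -7 + \left(4 - 14 \left(-3 - V^{3}\right)\right) V = -7 + \left(4 + \left(42 + 14 V^{3}\right)\right) V = -7 + \left(46 + 14 V^{3}\right) V = -7 + V \left(46 + 14 V^{3}\right)$)
$\left(\left(3757 + r\right) + 156\right) - q{\left(-112 \right)} = \left(\left(3757 - 25686\right) + 156\right) - \left(-7 + 14 \left(-112\right)^{4} + 46 \left(-112\right)\right) = \left(-21929 + 156\right) - \left(-7 + 14 \cdot 157351936 - 5152\right) = -21773 - \left(-7 + 2202927104 - 5152\right) = -21773 - 2202921945 = -2202943718$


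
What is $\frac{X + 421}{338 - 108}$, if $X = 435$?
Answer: $\frac{428}{115} \approx 3.7217$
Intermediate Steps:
$\frac{X + 421}{338 - 108} = \frac{435 + 421}{338 - 108} = \frac{856}{230} = 856 \cdot \frac{1}{230} = \frac{428}{115}$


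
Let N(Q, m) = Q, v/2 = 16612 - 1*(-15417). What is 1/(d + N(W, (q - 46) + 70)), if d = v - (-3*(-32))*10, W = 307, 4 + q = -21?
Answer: 1/63405 ≈ 1.5772e-5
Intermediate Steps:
q = -25 (q = -4 - 21 = -25)
v = 64058 (v = 2*(16612 - 1*(-15417)) = 2*(16612 + 15417) = 2*32029 = 64058)
d = 63098 (d = 64058 - (-3*(-32))*10 = 64058 - 96*10 = 64058 - 1*960 = 64058 - 960 = 63098)
1/(d + N(W, (q - 46) + 70)) = 1/(63098 + 307) = 1/63405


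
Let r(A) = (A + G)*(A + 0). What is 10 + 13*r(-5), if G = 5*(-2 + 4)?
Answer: -315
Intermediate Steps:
G = 10 (G = 5*2 = 10)
r(A) = A*(10 + A) (r(A) = (A + 10)*(A + 0) = (10 + A)*A = A*(10 + A))
10 + 13*r(-5) = 10 + 13*(-5*(10 - 5)) = 10 + 13*(-5*5) = 10 + 13*(-25) = 10 - 325 = -315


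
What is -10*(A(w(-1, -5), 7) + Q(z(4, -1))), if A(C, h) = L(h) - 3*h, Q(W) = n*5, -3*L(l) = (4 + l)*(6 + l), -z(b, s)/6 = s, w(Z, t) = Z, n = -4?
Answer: 2660/3 ≈ 886.67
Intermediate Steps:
z(b, s) = -6*s
L(l) = -(4 + l)*(6 + l)/3
Q(W) = -20 (Q(W) = -4*5 = -20)
A(C, h) = -8 - 19*h/3 - h²/3 (A(C, h) = (-8 - 10*h/3 - h²/3) - 3*h = -8 - 19*h/3 - h²/3)
-10*(A(w(-1, -5), 7) + Q(z(4, -1))) = -10*((-8 - 19/3*7 - ⅓*7²) - 20) = -10*((-8 - 133/3 - ⅓*49) - 20) = -10*((-8 - 133/3 - 49/3) - 20) = -10*(-206/3 - 20) = -10*(-266/3) = 2660/3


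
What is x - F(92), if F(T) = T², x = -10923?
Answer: -19387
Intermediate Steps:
x - F(92) = -10923 - 1*92² = -10923 - 1*8464 = -10923 - 8464 = -19387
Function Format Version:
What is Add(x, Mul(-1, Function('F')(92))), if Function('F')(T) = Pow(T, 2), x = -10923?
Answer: -19387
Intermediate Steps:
Add(x, Mul(-1, Function('F')(92))) = Add(-10923, Mul(-1, Pow(92, 2))) = Add(-10923, Mul(-1, 8464)) = Add(-10923, -8464) = -19387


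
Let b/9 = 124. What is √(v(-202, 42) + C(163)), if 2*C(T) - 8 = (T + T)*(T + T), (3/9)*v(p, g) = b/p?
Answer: 2*√135483117/101 ≈ 230.49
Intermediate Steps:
b = 1116 (b = 9*124 = 1116)
v(p, g) = 3348/p (v(p, g) = 3*(1116/p) = 3348/p)
C(T) = 4 + 2*T² (C(T) = 4 + ((T + T)*(T + T))/2 = 4 + ((2*T)*(2*T))/2 = 4 + (4*T²)/2 = 4 + 2*T²)
√(v(-202, 42) + C(163)) = √(3348/(-202) + (4 + 2*163²)) = √(3348*(-1/202) + (4 + 2*26569)) = √(-1674/101 + (4 + 53138)) = √(-1674/101 + 53142) = √(5365668/101) = 2*√135483117/101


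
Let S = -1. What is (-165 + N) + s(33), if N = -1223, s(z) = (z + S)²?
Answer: -364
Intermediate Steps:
s(z) = (-1 + z)² (s(z) = (z - 1)² = (-1 + z)²)
(-165 + N) + s(33) = (-165 - 1223) + (-1 + 33)² = -1388 + 32² = -1388 + 1024 = -364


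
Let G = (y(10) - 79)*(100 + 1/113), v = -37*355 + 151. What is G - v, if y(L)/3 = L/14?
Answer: 4190406/791 ≈ 5297.6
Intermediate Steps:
v = -12984 (v = -13135 + 151 = -12984)
y(L) = 3*L/14 (y(L) = 3*(L/14) = 3*L/14)
G = -6079938/791 (G = ((3/14)*10 - 79)*(100 + 1/113) = (15/7 - 79)*(100 + 1/113) = -538/7*11301/113 = -6079938/791 ≈ -7686.4)
G - v = -6079938/791 - 1*(-12984) = -6079938/791 + 12984 = 4190406/791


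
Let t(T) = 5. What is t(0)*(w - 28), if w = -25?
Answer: -265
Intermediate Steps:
t(0)*(w - 28) = 5*(-25 - 28) = 5*(-53) = -265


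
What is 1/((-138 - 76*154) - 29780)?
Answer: -1/41622 ≈ -2.4026e-5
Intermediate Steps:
1/((-138 - 76*154) - 29780) = 1/((-138 - 11704) - 29780) = 1/(-11842 - 29780) = 1/(-41622) = -1/41622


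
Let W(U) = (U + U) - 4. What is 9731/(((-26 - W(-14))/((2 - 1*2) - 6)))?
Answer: -9731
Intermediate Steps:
W(U) = -4 + 2*U (W(U) = 2*U - 4 = -4 + 2*U)
9731/(((-26 - W(-14))/((2 - 1*2) - 6))) = 9731/(((-26 - (-4 + 2*(-14)))/((2 - 1*2) - 6))) = 9731/(((-26 - (-4 - 28))/((2 - 2) - 6))) = 9731/(((-26 - 1*(-32))/(0 - 6))) = 9731/(((-26 + 32)/(-6))) = 9731/((6*(-⅙))) = 9731/(-1) = 9731*(-1) = -9731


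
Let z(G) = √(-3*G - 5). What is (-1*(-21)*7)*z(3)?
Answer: 147*I*√14 ≈ 550.02*I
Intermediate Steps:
z(G) = √(-5 - 3*G)
(-1*(-21)*7)*z(3) = (-1*(-21)*7)*√(-5 - 3*3) = (21*7)*√(-5 - 9) = 147*√(-14) = 147*(I*√14) = 147*I*√14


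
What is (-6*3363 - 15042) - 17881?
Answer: -53101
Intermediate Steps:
(-6*3363 - 15042) - 17881 = (-20178 - 15042) - 17881 = -35220 - 17881 = -53101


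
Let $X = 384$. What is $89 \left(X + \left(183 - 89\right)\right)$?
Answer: $42542$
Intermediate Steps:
$89 \left(X + \left(183 - 89\right)\right) = 89 \left(384 + \left(183 - 89\right)\right) = 89 \left(384 + 94\right) = 89 \cdot 478 = 42542$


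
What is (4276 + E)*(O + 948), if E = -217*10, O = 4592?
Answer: 11667240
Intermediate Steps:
E = -2170
(4276 + E)*(O + 948) = (4276 - 2170)*(4592 + 948) = 2106*5540 = 11667240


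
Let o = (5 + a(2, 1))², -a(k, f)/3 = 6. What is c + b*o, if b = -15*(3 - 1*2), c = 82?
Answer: -2453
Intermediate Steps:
a(k, f) = -18 (a(k, f) = -3*6 = -18)
b = -15 (b = -15*(3 - 2) = -15*1 = -15)
o = 169 (o = (5 - 18)² = (-13)² = 169)
c + b*o = 82 - 15*169 = 82 - 2535 = -2453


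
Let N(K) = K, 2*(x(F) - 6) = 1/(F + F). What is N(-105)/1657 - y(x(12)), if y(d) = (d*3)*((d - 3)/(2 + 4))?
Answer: -69920425/7635456 ≈ -9.1573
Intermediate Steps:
x(F) = 6 + 1/(4*F) (x(F) = 6 + 1/(2*(F + F)) = 6 + 1/(2*((2*F))) = 6 + (1/(2*F))/2 = 6 + 1/(4*F))
y(d) = 3*d*(-1/2 + d/6) (y(d) = (3*d)*((-3 + d)/6) = (3*d)*((-3 + d)*(1/6)) = (3*d)*(-1/2 + d/6) = 3*d*(-1/2 + d/6))
N(-105)/1657 - y(x(12)) = -105/1657 - (6 + (1/4)/12)*(-3 + (6 + (1/4)/12))/2 = -105*1/1657 - (6 + (1/4)*(1/12))*(-3 + (6 + (1/4)*(1/12)))/2 = -105/1657 - (6 + 1/48)*(-3 + (6 + 1/48))/2 = -105/1657 - 289*(-3 + 289/48)/(2*48) = -105/1657 - 289*145/(2*48*48) = -105/1657 - 1*41905/4608 = -105/1657 - 41905/4608 = -69920425/7635456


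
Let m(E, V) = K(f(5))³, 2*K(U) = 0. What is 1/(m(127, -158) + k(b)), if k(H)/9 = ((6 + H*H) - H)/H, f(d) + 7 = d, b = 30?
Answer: 5/1314 ≈ 0.0038052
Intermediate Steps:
f(d) = -7 + d
K(U) = 0 (K(U) = (½)*0 = 0)
m(E, V) = 0 (m(E, V) = 0³ = 0)
k(H) = 9*(6 + H² - H)/H (k(H) = 9*(((6 + H*H) - H)/H) = 9*(((6 + H²) - H)/H) = 9*((6 + H² - H)/H) = 9*(6 + H² - H)/H)
1/(m(127, -158) + k(b)) = 1/(0 + (-9 + 9*30 + 54/30)) = 1/(0 + (-9 + 270 + 54*(1/30))) = 1/(0 + (-9 + 270 + 9/5)) = 1/(0 + 1314/5) = 1/(1314/5) = 5/1314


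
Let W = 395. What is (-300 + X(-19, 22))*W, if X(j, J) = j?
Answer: -126005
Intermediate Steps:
(-300 + X(-19, 22))*W = (-300 - 19)*395 = -319*395 = -126005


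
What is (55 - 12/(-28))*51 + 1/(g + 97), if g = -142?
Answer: 890453/315 ≈ 2826.8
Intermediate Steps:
(55 - 12/(-28))*51 + 1/(g + 97) = (55 - 12/(-28))*51 + 1/(-142 + 97) = (55 - 12*(-1/28))*51 + 1/(-45) = (55 + 3/7)*51 - 1/45 = (388/7)*51 - 1/45 = 19788/7 - 1/45 = 890453/315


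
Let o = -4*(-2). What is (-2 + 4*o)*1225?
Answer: 36750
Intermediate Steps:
o = 8
(-2 + 4*o)*1225 = (-2 + 4*8)*1225 = (-2 + 32)*1225 = 30*1225 = 36750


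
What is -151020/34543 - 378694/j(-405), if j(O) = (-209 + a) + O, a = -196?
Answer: 6479450321/13989915 ≈ 463.15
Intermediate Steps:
j(O) = -405 + O (j(O) = (-209 - 196) + O = -405 + O)
-151020/34543 - 378694/j(-405) = -151020/34543 - 378694/(-405 - 405) = -151020*1/34543 - 378694/(-810) = -151020/34543 - 378694*(-1/810) = -151020/34543 + 189347/405 = 6479450321/13989915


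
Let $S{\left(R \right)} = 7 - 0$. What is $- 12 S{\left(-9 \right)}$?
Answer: $-84$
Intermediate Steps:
$S{\left(R \right)} = 7$ ($S{\left(R \right)} = 7 + 0 = 7$)
$- 12 S{\left(-9 \right)} = \left(-12\right) 7 = -84$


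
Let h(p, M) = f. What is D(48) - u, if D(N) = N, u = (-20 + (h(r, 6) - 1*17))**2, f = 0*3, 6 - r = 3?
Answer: -1321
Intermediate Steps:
r = 3 (r = 6 - 1*3 = 6 - 3 = 3)
f = 0
h(p, M) = 0
u = 1369 (u = (-20 + (0 - 1*17))**2 = (-20 + (0 - 17))**2 = (-20 - 17)**2 = (-37)**2 = 1369)
D(48) - u = 48 - 1*1369 = 48 - 1369 = -1321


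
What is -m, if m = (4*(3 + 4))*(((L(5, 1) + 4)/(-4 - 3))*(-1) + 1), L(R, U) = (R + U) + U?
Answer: -72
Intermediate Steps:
L(R, U) = R + 2*U
m = 72 (m = (4*(3 + 4))*((((5 + 2*1) + 4)/(-4 - 3))*(-1) + 1) = (4*7)*((((5 + 2) + 4)/(-7))*(-1) + 1) = 28*(((7 + 4)*(-⅐))*(-1) + 1) = 28*((11*(-⅐))*(-1) + 1) = 28*(-11/7*(-1) + 1) = 28*(11/7 + 1) = 28*(18/7) = 72)
-m = -1*72 = -72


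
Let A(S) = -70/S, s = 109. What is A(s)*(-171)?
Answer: 11970/109 ≈ 109.82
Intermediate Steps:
A(s)*(-171) = -70/109*(-171) = 11970/109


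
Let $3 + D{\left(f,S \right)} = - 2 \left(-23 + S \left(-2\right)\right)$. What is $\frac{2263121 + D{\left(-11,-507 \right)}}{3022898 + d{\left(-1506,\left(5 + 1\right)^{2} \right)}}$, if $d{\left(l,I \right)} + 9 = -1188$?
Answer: $\frac{2261136}{3021701} \approx 0.7483$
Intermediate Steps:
$d{\left(l,I \right)} = -1197$ ($d{\left(l,I \right)} = -9 - 1188 = -1197$)
$D{\left(f,S \right)} = 43 + 4 S$ ($D{\left(f,S \right)} = -3 - 2 \left(-23 + S \left(-2\right)\right) = -3 - 2 \left(-23 - 2 S\right) = -3 + \left(46 + 4 S\right) = 43 + 4 S$)
$\frac{2263121 + D{\left(-11,-507 \right)}}{3022898 + d{\left(-1506,\left(5 + 1\right)^{2} \right)}} = \frac{2263121 + \left(43 + 4 \left(-507\right)\right)}{3022898 - 1197} = \frac{2263121 + \left(43 - 2028\right)}{3021701} = \left(2263121 - 1985\right) \frac{1}{3021701} = 2261136 \cdot \frac{1}{3021701} = \frac{2261136}{3021701}$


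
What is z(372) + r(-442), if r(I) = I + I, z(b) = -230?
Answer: -1114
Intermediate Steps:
r(I) = 2*I
z(372) + r(-442) = -230 + 2*(-442) = -230 - 884 = -1114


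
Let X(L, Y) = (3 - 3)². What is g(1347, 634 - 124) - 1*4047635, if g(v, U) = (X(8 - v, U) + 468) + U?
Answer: -4046657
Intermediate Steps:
X(L, Y) = 0 (X(L, Y) = 0² = 0)
g(v, U) = 468 + U (g(v, U) = (0 + 468) + U = 468 + U)
g(1347, 634 - 124) - 1*4047635 = (468 + (634 - 124)) - 1*4047635 = (468 + 510) - 4047635 = 978 - 4047635 = -4046657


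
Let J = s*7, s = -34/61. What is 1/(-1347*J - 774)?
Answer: 61/273372 ≈ 0.00022314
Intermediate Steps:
s = -34/61 (s = -34*1/61 = -34/61 ≈ -0.55738)
J = -238/61 (J = -34/61*7 = -238/61 ≈ -3.9016)
1/(-1347*J - 774) = 1/(-1347*(-238/61) - 774) = 1/(320586/61 - 774) = 1/(273372/61) = 61/273372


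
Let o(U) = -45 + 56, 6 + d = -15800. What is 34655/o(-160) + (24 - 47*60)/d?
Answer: 273893843/86933 ≈ 3150.6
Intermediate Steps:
d = -15806 (d = -6 - 15800 = -15806)
o(U) = 11
34655/o(-160) + (24 - 47*60)/d = 34655/11 + (24 - 47*60)/(-15806) = 34655*(1/11) + (24 - 2820)*(-1/15806) = 34655/11 - 2796*(-1/15806) = 34655/11 + 1398/7903 = 273893843/86933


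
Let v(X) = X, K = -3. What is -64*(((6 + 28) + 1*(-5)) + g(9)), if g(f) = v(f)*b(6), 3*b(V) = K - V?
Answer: -128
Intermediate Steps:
b(V) = -1 - V/3 (b(V) = (-3 - V)/3 = -1 - V/3)
g(f) = -3*f (g(f) = f*(-1 - ⅓*6) = f*(-1 - 2) = f*(-3) = -3*f)
-64*(((6 + 28) + 1*(-5)) + g(9)) = -64*(((6 + 28) + 1*(-5)) - 3*9) = -64*((34 - 5) - 27) = -64*(29 - 27) = -64*2 = -128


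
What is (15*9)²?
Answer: 18225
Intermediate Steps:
(15*9)² = 135² = 18225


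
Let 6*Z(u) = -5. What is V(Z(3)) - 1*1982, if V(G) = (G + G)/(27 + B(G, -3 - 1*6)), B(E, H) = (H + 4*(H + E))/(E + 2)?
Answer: -600511/303 ≈ -1981.9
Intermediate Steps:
Z(u) = -5/6 (Z(u) = (1/6)*(-5) = -5/6)
B(E, H) = (4*E + 5*H)/(2 + E) (B(E, H) = (H + 4*(E + H))/(2 + E) = (H + (4*E + 4*H))/(2 + E) = (4*E + 5*H)/(2 + E))
V(G) = 2*G/(27 + (-45 + 4*G)/(2 + G)) (V(G) = (G + G)/(27 + (4*G + 5*(-3 - 1*6))/(2 + G)) = (2*G)/(27 + (4*G + 5*(-3 - 6))/(2 + G)) = (2*G)/(27 + (4*G + 5*(-9))/(2 + G)) = (2*G)/(27 + (4*G - 45)/(2 + G)) = (2*G)/(27 + (-45 + 4*G)/(2 + G)) = 2*G/(27 + (-45 + 4*G)/(2 + G)))
V(Z(3)) - 1*1982 = 2*(-5/6)*(2 - 5/6)/(9 + 31*(-5/6)) - 1*1982 = 2*(-5/6)*(7/6)/(9 - 155/6) - 1982 = 2*(-5/6)*(7/6)/(-101/6) - 1982 = 2*(-5/6)*(-6/101)*(7/6) - 1982 = 35/303 - 1982 = -600511/303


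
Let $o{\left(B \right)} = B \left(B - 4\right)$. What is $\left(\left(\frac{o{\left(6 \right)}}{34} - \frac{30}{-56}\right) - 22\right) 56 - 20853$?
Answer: $- \frac{374599}{17} \approx -22035.0$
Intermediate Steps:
$o{\left(B \right)} = B \left(-4 + B\right)$
$\left(\left(\frac{o{\left(6 \right)}}{34} - \frac{30}{-56}\right) - 22\right) 56 - 20853 = \left(\left(\frac{6 \left(-4 + 6\right)}{34} - \frac{30}{-56}\right) - 22\right) 56 - 20853 = \left(\left(6 \cdot 2 \cdot \frac{1}{34} - - \frac{15}{28}\right) - 22\right) 56 - 20853 = \left(\left(12 \cdot \frac{1}{34} + \frac{15}{28}\right) - 22\right) 56 - 20853 = \left(\left(\frac{6}{17} + \frac{15}{28}\right) - 22\right) 56 - 20853 = \left(\frac{423}{476} - 22\right) 56 - 20853 = \left(- \frac{10049}{476}\right) 56 - 20853 = - \frac{20098}{17} - 20853 = - \frac{374599}{17}$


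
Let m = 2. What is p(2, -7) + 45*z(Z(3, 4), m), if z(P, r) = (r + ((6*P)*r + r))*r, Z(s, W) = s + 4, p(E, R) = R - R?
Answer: 7920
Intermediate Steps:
p(E, R) = 0
Z(s, W) = 4 + s
z(P, r) = r*(2*r + 6*P*r) (z(P, r) = (r + (6*P*r + r))*r = (r + (r + 6*P*r))*r = (2*r + 6*P*r)*r = r*(2*r + 6*P*r))
p(2, -7) + 45*z(Z(3, 4), m) = 0 + 45*(2**2*(2 + 6*(4 + 3))) = 0 + 45*(4*(2 + 6*7)) = 0 + 45*(4*(2 + 42)) = 0 + 45*(4*44) = 0 + 45*176 = 0 + 7920 = 7920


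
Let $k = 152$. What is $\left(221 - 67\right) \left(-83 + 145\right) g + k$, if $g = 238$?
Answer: $2272576$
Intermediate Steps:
$\left(221 - 67\right) \left(-83 + 145\right) g + k = \left(221 - 67\right) \left(-83 + 145\right) 238 + 152 = 154 \cdot 62 \cdot 238 + 152 = 9548 \cdot 238 + 152 = 2272424 + 152 = 2272576$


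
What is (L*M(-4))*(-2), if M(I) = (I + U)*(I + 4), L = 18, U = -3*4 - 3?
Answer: 0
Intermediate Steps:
U = -15 (U = -12 - 3 = -15)
M(I) = (-15 + I)*(4 + I) (M(I) = (I - 15)*(I + 4) = (-15 + I)*(4 + I))
(L*M(-4))*(-2) = (18*(-60 + (-4)² - 11*(-4)))*(-2) = (18*(-60 + 16 + 44))*(-2) = (18*0)*(-2) = 0*(-2) = 0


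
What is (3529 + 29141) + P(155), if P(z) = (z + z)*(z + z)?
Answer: 128770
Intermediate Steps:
P(z) = 4*z² (P(z) = (2*z)*(2*z) = 4*z²)
(3529 + 29141) + P(155) = (3529 + 29141) + 4*155² = 32670 + 4*24025 = 32670 + 96100 = 128770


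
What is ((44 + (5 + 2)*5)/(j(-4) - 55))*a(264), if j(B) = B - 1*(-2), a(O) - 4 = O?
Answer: -21172/57 ≈ -371.44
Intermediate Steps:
a(O) = 4 + O
j(B) = 2 + B (j(B) = B + 2 = 2 + B)
((44 + (5 + 2)*5)/(j(-4) - 55))*a(264) = ((44 + (5 + 2)*5)/((2 - 4) - 55))*(4 + 264) = ((44 + 7*5)/(-2 - 55))*268 = ((44 + 35)/(-57))*268 = (79*(-1/57))*268 = -79/57*268 = -21172/57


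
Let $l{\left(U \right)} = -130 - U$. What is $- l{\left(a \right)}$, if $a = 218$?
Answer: $348$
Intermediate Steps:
$- l{\left(a \right)} = - (-130 - 218) = \left(-1\right) \left(-348\right) = 348$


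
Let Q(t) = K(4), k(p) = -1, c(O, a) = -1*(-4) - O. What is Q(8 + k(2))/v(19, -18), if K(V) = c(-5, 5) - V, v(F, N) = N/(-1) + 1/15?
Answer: 75/271 ≈ 0.27675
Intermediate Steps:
c(O, a) = 4 - O
v(F, N) = 1/15 - N (v(F, N) = N*(-1) + 1*(1/15) = -N + 1/15 = 1/15 - N)
K(V) = 9 - V (K(V) = (4 - 1*(-5)) - V = (4 + 5) - V = 9 - V)
Q(t) = 5 (Q(t) = 9 - 1*4 = 9 - 4 = 5)
Q(8 + k(2))/v(19, -18) = 5/(1/15 - 1*(-18)) = 5/(1/15 + 18) = 5/(271/15) = 5*(15/271) = 75/271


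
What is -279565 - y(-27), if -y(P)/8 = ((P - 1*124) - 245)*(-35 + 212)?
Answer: -840301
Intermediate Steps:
y(P) = 522504 - 1416*P (y(P) = -8*((P - 1*124) - 245)*(-35 + 212) = -8*((P - 124) - 245)*177 = -8*((-124 + P) - 245)*177 = -8*(-369 + P)*177 = -8*(-65313 + 177*P) = 522504 - 1416*P)
-279565 - y(-27) = -279565 - (522504 - 1416*(-27)) = -279565 - (522504 + 38232) = -279565 - 1*560736 = -279565 - 560736 = -840301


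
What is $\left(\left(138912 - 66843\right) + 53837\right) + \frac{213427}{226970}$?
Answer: $\frac{28577098247}{226970} \approx 1.2591 \cdot 10^{5}$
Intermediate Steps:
$\left(\left(138912 - 66843\right) + 53837\right) + \frac{213427}{226970} = \left(72069 + 53837\right) + 213427 \cdot \frac{1}{226970} = 125906 + \frac{213427}{226970} = \frac{28577098247}{226970}$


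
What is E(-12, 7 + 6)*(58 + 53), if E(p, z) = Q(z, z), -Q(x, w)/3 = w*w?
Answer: -56277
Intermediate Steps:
Q(x, w) = -3*w**2 (Q(x, w) = -3*w*w = -3*w**2)
E(p, z) = -3*z**2
E(-12, 7 + 6)*(58 + 53) = (-3*(7 + 6)**2)*(58 + 53) = -3*13**2*111 = -3*169*111 = -507*111 = -56277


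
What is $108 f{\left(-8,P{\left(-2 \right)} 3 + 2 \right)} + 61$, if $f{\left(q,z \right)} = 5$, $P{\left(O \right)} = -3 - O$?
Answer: $601$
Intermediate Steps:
$108 f{\left(-8,P{\left(-2 \right)} 3 + 2 \right)} + 61 = 108 \cdot 5 + 61 = 540 + 61 = 601$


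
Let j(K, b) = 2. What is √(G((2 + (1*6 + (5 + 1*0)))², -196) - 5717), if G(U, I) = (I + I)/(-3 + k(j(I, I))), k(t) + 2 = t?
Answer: I*√50277/3 ≈ 74.742*I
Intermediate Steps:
k(t) = -2 + t
G(U, I) = -2*I/3 (G(U, I) = (I + I)/(-3 + (-2 + 2)) = (2*I)/(-3 + 0) = (2*I)/(-3) = (2*I)*(-⅓) = -2*I/3)
√(G((2 + (1*6 + (5 + 1*0)))², -196) - 5717) = √(-⅔*(-196) - 5717) = √(392/3 - 5717) = √(-16759/3) = I*√50277/3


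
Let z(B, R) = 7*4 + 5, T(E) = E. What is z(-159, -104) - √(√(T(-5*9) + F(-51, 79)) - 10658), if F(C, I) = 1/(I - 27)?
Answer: 33 - √(-7204808 + 26*I*√30407)/26 ≈ 32.968 - 103.24*I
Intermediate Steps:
z(B, R) = 33 (z(B, R) = 28 + 5 = 33)
F(C, I) = 1/(-27 + I)
z(-159, -104) - √(√(T(-5*9) + F(-51, 79)) - 10658) = 33 - √(√(-5*9 + 1/(-27 + 79)) - 10658) = 33 - √(√(-45 + 1/52) - 10658) = 33 - √(√(-2339/52) - 10658) = 33 - √(I*√30407/26 - 10658) = 33 - √(-10658 + I*√30407/26)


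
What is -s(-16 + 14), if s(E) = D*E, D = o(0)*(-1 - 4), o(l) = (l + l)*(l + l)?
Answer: 0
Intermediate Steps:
o(l) = 4*l² (o(l) = (2*l)*(2*l) = 4*l²)
D = 0 (D = (4*0²)*(-1 - 4) = (4*0)*(-5) = 0*(-5) = 0)
s(E) = 0 (s(E) = 0*E = 0)
-s(-16 + 14) = -1*0 = 0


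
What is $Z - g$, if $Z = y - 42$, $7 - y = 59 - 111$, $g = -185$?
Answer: $202$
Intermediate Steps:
$y = 59$ ($y = 7 - \left(59 - 111\right) = 7 - -52 = 7 + 52 = 59$)
$Z = 17$ ($Z = 59 - 42 = 17$)
$Z - g = 17 - -185 = 17 + 185 = 202$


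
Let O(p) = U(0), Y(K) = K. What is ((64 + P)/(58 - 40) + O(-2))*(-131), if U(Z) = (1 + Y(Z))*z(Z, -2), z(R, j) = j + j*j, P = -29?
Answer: -9301/18 ≈ -516.72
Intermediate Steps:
z(R, j) = j + j²
U(Z) = 2 + 2*Z (U(Z) = (1 + Z)*(-2*(1 - 2)) = (1 + Z)*(-2*(-1)) = (1 + Z)*2 = 2 + 2*Z)
O(p) = 2 (O(p) = 2 + 2*0 = 2 + 0 = 2)
((64 + P)/(58 - 40) + O(-2))*(-131) = ((64 - 29)/(58 - 40) + 2)*(-131) = (35/18 + 2)*(-131) = (71/18)*(-131) = -9301/18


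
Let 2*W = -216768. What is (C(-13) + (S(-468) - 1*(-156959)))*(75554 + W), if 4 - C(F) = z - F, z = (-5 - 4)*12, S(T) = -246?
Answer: -5148137960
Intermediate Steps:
W = -108384 (W = (½)*(-216768) = -108384)
z = -108 (z = -9*12 = -108)
C(F) = 112 + F (C(F) = 4 - (-108 - F) = 4 + (108 + F) = 112 + F)
(C(-13) + (S(-468) - 1*(-156959)))*(75554 + W) = ((112 - 13) + (-246 - 1*(-156959)))*(75554 - 108384) = (99 + (-246 + 156959))*(-32830) = (99 + 156713)*(-32830) = 156812*(-32830) = -5148137960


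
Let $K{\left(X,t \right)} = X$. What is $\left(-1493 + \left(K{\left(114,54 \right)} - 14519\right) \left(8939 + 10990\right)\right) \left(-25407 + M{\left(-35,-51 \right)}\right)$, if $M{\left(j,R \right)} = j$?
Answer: $7303857252196$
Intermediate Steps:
$\left(-1493 + \left(K{\left(114,54 \right)} - 14519\right) \left(8939 + 10990\right)\right) \left(-25407 + M{\left(-35,-51 \right)}\right) = \left(-1493 + \left(114 - 14519\right) \left(8939 + 10990\right)\right) \left(-25407 - 35\right) = \left(-1493 - 287077245\right) \left(-25442\right) = \left(-287078738\right) \left(-25442\right) = 7303857252196$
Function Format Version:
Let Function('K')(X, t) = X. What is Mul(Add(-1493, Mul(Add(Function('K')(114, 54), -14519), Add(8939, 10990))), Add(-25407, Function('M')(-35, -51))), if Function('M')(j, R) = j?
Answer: 7303857252196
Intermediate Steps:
Mul(Add(-1493, Mul(Add(Function('K')(114, 54), -14519), Add(8939, 10990))), Add(-25407, Function('M')(-35, -51))) = Mul(Add(-1493, Mul(Add(114, -14519), Add(8939, 10990))), Add(-25407, -35)) = Mul(Add(-1493, Mul(-14405, 19929)), -25442) = Mul(Add(-1493, -287077245), -25442) = Mul(-287078738, -25442) = 7303857252196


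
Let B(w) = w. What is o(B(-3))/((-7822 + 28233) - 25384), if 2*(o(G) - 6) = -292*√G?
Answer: -6/4973 + 146*I*√3/4973 ≈ -0.0012065 + 0.05085*I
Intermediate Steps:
o(G) = 6 - 146*√G (o(G) = 6 + (-292*√G)/2 = 6 - 146*√G)
o(B(-3))/((-7822 + 28233) - 25384) = (6 - 146*I*√3)/((-7822 + 28233) - 25384) = (6 - 146*I*√3)/(20411 - 25384) = (6 - 146*I*√3)/(-4973) = (6 - 146*I*√3)*(-1/4973) = -6/4973 + 146*I*√3/4973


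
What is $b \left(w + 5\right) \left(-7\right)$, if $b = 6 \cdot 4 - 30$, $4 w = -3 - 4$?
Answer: $\frac{273}{2} \approx 136.5$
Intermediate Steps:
$w = - \frac{7}{4}$ ($w = \frac{-3 - 4}{4} = \frac{1}{4} \left(-7\right) = - \frac{7}{4} \approx -1.75$)
$b = -6$ ($b = 24 - 30 = -6$)
$b \left(w + 5\right) \left(-7\right) = - 6 \left(- \frac{7}{4} + 5\right) \left(-7\right) = \left(-6\right) \frac{13}{4} \left(-7\right) = \left(- \frac{39}{2}\right) \left(-7\right) = \frac{273}{2}$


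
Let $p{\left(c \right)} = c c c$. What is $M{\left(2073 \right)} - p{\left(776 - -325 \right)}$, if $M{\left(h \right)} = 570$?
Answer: $-1334632731$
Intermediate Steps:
$p{\left(c \right)} = c^{3}$ ($p{\left(c \right)} = c^{2} c = c^{3}$)
$M{\left(2073 \right)} - p{\left(776 - -325 \right)} = 570 - \left(776 - -325\right)^{3} = 570 - \left(776 + 325\right)^{3} = 570 - 1101^{3} = 570 - 1334633301 = -1334632731$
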